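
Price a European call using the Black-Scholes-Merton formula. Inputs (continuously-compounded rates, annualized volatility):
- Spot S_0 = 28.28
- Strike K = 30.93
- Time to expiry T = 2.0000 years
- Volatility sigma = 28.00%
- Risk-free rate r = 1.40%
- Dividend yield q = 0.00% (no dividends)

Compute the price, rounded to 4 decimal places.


d1 = (ln(S/K) + (r - q + 0.5*sigma^2) * T) / (sigma * sqrt(T)) = 0.04249776
d2 = d1 - sigma * sqrt(T) = -0.35348204
exp(-rT) = 0.97238837; exp(-qT) = 1.00000000
C = S_0 * exp(-qT) * N(d1) - K * exp(-rT) * N(d2)
N(d1) = 0.51694905; N(d2) = 0.36186355
C = 28.2800 * 1.00000000 * 0.51694905 - 30.9300 * 0.97238837 * 0.36186355 = 3.7359

Answer: Price = 3.7359


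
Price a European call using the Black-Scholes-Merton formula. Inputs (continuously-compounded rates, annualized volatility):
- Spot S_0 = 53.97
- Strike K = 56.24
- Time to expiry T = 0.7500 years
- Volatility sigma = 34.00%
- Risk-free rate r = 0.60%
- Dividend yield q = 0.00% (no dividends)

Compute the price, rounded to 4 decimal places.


d1 = (ln(S/K) + (r - q + 0.5*sigma^2) * T) / (sigma * sqrt(T)) = 0.02258489
d2 = d1 - sigma * sqrt(T) = -0.27186375
exp(-rT) = 0.99551011; exp(-qT) = 1.00000000
C = S_0 * exp(-qT) * N(d1) - K * exp(-rT) * N(d2)
N(d1) = 0.50900930; N(d2) = 0.39286339
C = 53.9700 * 1.00000000 * 0.50900930 - 56.2400 * 0.99551011 * 0.39286339 = 5.4758

Answer: Price = 5.4758


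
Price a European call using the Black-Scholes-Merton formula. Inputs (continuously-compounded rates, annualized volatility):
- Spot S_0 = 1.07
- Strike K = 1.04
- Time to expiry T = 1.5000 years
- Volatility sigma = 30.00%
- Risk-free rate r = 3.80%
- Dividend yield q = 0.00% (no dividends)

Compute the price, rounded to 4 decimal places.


Answer: Price = 0.1974

Derivation:
d1 = (ln(S/K) + (r - q + 0.5*sigma^2) * T) / (sigma * sqrt(T)) = 0.41624434
d2 = d1 - sigma * sqrt(T) = 0.04882088
exp(-rT) = 0.94459407; exp(-qT) = 1.00000000
C = S_0 * exp(-qT) * N(d1) - K * exp(-rT) * N(d2)
N(d1) = 0.66138439; N(d2) = 0.51946898
C = 1.0700 * 1.00000000 * 0.66138439 - 1.0400 * 0.94459407 * 0.51946898 = 0.1974


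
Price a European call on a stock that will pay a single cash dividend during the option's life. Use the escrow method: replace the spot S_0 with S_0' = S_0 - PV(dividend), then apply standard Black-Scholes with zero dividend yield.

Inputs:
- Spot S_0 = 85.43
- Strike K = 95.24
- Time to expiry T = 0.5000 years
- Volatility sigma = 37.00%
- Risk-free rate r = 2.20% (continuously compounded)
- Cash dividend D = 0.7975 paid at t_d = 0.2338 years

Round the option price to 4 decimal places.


PV(D) = D * exp(-r * t_d) = 0.7975 * 0.99486961 = 0.79340851
S_0' = S_0 - PV(D) = 85.4300 - 0.79340851 = 84.63659149
d1 = (ln(S_0'/K) + (r + sigma^2/2)*T) / (sigma*sqrt(T)) = -0.27828789
d2 = d1 - sigma*sqrt(T) = -0.53991740
exp(-rT) = 0.98906028
N(d1) = 0.39039568; N(d2) = 0.29462700
C = S_0' * N(d1) - K * exp(-rT) * N(d2) = 84.63659149 * 0.39039568 - 95.2400 * 0.98906028 * 0.29462700 = 5.2885

Answer: Price = 5.2885


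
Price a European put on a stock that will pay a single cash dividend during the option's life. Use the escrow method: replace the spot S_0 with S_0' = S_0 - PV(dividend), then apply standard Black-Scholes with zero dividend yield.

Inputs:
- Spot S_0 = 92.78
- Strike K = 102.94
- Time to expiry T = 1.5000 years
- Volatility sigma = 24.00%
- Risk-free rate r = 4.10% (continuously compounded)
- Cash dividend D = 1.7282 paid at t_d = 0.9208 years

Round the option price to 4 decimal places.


PV(D) = D * exp(-r * t_d) = 1.7282 * 0.96295095 = 1.66417184
S_0' = S_0 - PV(D) = 92.7800 - 1.66417184 = 91.11582816
d1 = (ln(S_0'/K) + (r + sigma^2/2)*T) / (sigma*sqrt(T)) = -0.05890601
d2 = d1 - sigma*sqrt(T) = -0.35284478
exp(-rT) = 0.94035295
N(-d1) = 0.52348651; N(-d2) = 0.63789759
P = K * exp(-rT) * N(-d2) - S_0' * N(-d1) = 102.9400 * 0.94035295 * 0.63789759 - 91.11582816 * 0.52348651 = 14.0505

Answer: Price = 14.0505


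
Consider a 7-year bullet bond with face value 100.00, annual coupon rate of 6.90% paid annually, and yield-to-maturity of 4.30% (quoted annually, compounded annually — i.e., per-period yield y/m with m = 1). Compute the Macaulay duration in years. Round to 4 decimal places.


Coupon per period c = face * coupon_rate / m = 6.900000
Periods per year m = 1; per-period yield y/m = 0.043000
Number of cashflows N = 7
Cashflows (t years, CF_t, discount factor 1/(1+y/m)^(m*t), PV):
  t = 1.0000: CF_t = 6.900000, DF = 0.958773, PV = 6.615532
  t = 2.0000: CF_t = 6.900000, DF = 0.919245, PV = 6.342792
  t = 3.0000: CF_t = 6.900000, DF = 0.881347, PV = 6.081296
  t = 4.0000: CF_t = 6.900000, DF = 0.845012, PV = 5.830581
  t = 5.0000: CF_t = 6.900000, DF = 0.810174, PV = 5.590203
  t = 6.0000: CF_t = 6.900000, DF = 0.776773, PV = 5.359734
  t = 7.0000: CF_t = 106.900000, DF = 0.744749, PV = 79.613652
Price P = sum_t PV_t = 115.433790
Macaulay numerator sum_t t * PV_t:
  t * PV_t at t = 1.0000: 6.615532
  t * PV_t at t = 2.0000: 12.685584
  t * PV_t at t = 3.0000: 18.243889
  t * PV_t at t = 4.0000: 23.322325
  t * PV_t at t = 5.0000: 27.951013
  t * PV_t at t = 6.0000: 32.158404
  t * PV_t at t = 7.0000: 557.295564
Macaulay duration D = (sum_t t * PV_t) / P = 678.272312 / 115.433790 = 5.875856

Answer: Macaulay duration = 5.8759 years


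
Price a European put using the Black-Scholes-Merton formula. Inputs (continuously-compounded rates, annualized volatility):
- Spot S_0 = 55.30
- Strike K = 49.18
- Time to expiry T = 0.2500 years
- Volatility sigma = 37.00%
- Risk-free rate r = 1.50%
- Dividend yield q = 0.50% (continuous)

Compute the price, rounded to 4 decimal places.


d1 = (ln(S/K) + (r - q + 0.5*sigma^2) * T) / (sigma * sqrt(T)) = 0.73999120
d2 = d1 - sigma * sqrt(T) = 0.55499120
exp(-rT) = 0.99625702; exp(-qT) = 0.99875078
P = K * exp(-rT) * N(-d2) - S_0 * exp(-qT) * N(-d1)
N(-d1) = 0.22965267; N(-d2) = 0.28945034
P = 49.1800 * 0.99625702 * 0.28945034 - 55.3000 * 0.99875078 * 0.22965267 = 1.4980

Answer: Price = 1.4980


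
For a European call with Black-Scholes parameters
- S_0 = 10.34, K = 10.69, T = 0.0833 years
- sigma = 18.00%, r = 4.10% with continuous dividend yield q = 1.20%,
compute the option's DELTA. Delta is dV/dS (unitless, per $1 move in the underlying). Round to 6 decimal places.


Answer: Delta = 0.284632

Derivation:
d1 = -0.5682974645; d2 = -0.6202485953
phi(d1) = 0.3394530826; exp(-qT) = 0.9990008994; exp(-rT) = 0.9965905255
N(d1) = 0.2849165002
Delta = exp(-qT) * N(d1) = 0.9990008994 * 0.2849165002 = 0.284632


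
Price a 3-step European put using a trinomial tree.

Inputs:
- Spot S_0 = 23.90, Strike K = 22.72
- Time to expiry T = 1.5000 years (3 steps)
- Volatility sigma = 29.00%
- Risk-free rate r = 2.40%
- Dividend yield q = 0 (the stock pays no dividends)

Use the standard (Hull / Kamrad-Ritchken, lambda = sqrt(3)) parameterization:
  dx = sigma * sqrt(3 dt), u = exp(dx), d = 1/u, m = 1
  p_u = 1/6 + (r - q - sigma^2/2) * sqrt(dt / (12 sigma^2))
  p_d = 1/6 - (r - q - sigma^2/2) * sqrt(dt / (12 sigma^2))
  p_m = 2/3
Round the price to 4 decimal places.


Answer: Price = V(0,0) = 2.2235

Derivation:
dt = T/N = 0.500000; dx = sigma*sqrt(3*dt) = 0.355176
u = exp(dx) = 1.426432; d = 1/u = 0.701050
p_u = 0.153962, p_m = 0.666667, p_d = 0.179372
Discount per step: exp(-r*dt) = 0.988072
Stock lattice S(k, j) with j the centered position index:
  k=0: S(0,+0) = 23.9000
  k=1: S(1,-1) = 16.7551; S(1,+0) = 23.9000; S(1,+1) = 34.0917
  k=2: S(2,-2) = 11.7462; S(2,-1) = 16.7551; S(2,+0) = 23.9000; S(2,+1) = 34.0917; S(2,+2) = 48.6295
  k=3: S(3,-3) = 8.2346; S(3,-2) = 11.7462; S(3,-1) = 16.7551; S(3,+0) = 23.9000; S(3,+1) = 34.0917; S(3,+2) = 48.6295; S(3,+3) = 69.3667
Terminal payoffs V(N, j) = max(K - S_T, 0):
  V(3,-3) = 14.485354; V(3,-2) = 10.973839; V(3,-1) = 5.964904; V(3,+0) = 0.000000; V(3,+1) = 0.000000; V(3,+2) = 0.000000; V(3,+3) = 0.000000
Backward induction: V(k, j) = exp(-r*dt) * [p_u * V(k+1, j+1) + p_m * V(k+1, j) + p_d * V(k+1, j-1)]
  V(2,-2) = exp(-r*dt) * [p_u*5.964904 + p_m*10.973839 + p_d*14.485354] = 10.703308
  V(2,-1) = exp(-r*dt) * [p_u*0.000000 + p_m*5.964904 + p_d*10.973839] = 5.874085
  V(2,+0) = exp(-r*dt) * [p_u*0.000000 + p_m*0.000000 + p_d*5.964904] = 1.057172
  V(2,+1) = exp(-r*dt) * [p_u*0.000000 + p_m*0.000000 + p_d*0.000000] = 0.000000
  V(2,+2) = exp(-r*dt) * [p_u*0.000000 + p_m*0.000000 + p_d*0.000000] = 0.000000
  V(1,-1) = exp(-r*dt) * [p_u*1.057172 + p_m*5.874085 + p_d*10.703308] = 5.927136
  V(1,+0) = exp(-r*dt) * [p_u*0.000000 + p_m*1.057172 + p_d*5.874085] = 1.737451
  V(1,+1) = exp(-r*dt) * [p_u*0.000000 + p_m*0.000000 + p_d*1.057172] = 0.187365
  V(0,+0) = exp(-r*dt) * [p_u*0.187365 + p_m*1.737451 + p_d*5.927136] = 2.223465


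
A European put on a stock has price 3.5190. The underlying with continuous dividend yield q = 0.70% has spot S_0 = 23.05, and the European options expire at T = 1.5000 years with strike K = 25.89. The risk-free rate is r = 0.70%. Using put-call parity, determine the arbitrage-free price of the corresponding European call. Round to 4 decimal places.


Answer: Call price = 0.7087

Derivation:
Put-call parity: C - P = S_0 * exp(-qT) - K * exp(-rT).
S_0 * exp(-qT) = 23.0500 * 0.98955493 = 22.80924120
K * exp(-rT) = 25.8900 * 0.98955493 = 25.61957720
C = P + S*exp(-qT) - K*exp(-rT)
C = 3.5190 + 22.80924120 - 25.61957720 = 0.7087


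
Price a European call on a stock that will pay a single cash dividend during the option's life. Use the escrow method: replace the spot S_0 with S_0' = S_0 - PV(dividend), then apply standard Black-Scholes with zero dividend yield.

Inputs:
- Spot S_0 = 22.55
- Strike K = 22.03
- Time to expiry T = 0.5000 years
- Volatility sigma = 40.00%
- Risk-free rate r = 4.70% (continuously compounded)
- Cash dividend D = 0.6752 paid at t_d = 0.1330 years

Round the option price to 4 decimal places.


Answer: Price = 2.6248

Derivation:
PV(D) = D * exp(-r * t_d) = 0.6752 * 0.99376850 = 0.67099249
S_0' = S_0 - PV(D) = 22.5500 - 0.67099249 = 21.87900751
d1 = (ln(S_0'/K) + (r + sigma^2/2)*T) / (sigma*sqrt(T)) = 0.20019061
d2 = d1 - sigma*sqrt(T) = -0.08265210
exp(-rT) = 0.97677397
N(d1) = 0.57933424; N(d2) = 0.46706409
C = S_0' * N(d1) - K * exp(-rT) * N(d2) = 21.87900751 * 0.57933424 - 22.0300 * 0.97677397 * 0.46706409 = 2.6248


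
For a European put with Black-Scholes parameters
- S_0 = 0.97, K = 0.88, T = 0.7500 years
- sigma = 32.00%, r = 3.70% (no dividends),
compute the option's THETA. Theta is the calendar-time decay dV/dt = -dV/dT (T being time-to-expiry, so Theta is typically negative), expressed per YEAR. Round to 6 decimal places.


Answer: Theta = -0.048127

Derivation:
d1 = 0.5900670007; d2 = 0.3129388715
phi(d1) = 0.3351999479; exp(-qT) = 1.0000000000; exp(-rT) = 0.9726314943
Theta = -S*exp(-qT)*phi(d1)*sigma/(2*sqrt(T)) + r*K*exp(-rT)*N(-d2) - q*S*exp(-qT)*N(-d1)
N(-d1) = 0.2775728657; N(-d2) = 0.3771635522; sqrt(T) = 0.8660254038
Term 1 = -0.9700 * 1.0000000000 * 0.3351999479 * 0.3200 / (2 * 0.8660254038) = -0.0600710230
Term 2 = 0.0370 * 0.8800 * 0.9726314943 * 0.3771635522 = 0.0119443478
Term 3 = 0 (no dividend yield, q = 0)
Theta = -0.0600710230 + (0.0119443478) + (0.0000000000) = -0.048127


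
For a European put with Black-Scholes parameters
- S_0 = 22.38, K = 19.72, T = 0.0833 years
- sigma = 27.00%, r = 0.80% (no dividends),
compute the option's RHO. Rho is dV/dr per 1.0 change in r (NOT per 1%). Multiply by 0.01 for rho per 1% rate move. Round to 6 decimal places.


Answer: Rho = -0.091175

Derivation:
d1 = 1.6712762744; d2 = 1.5933495781
phi(d1) = 0.0987147673; exp(-qT) = 1.0000000000; exp(-rT) = 0.9993338220
N(-d2) = 0.0555408952
Rho = -K*T*exp(-rT)*N(-d2) = -19.7200 * 0.0833 * 0.9993338220 * 0.0555408952 = -0.091175


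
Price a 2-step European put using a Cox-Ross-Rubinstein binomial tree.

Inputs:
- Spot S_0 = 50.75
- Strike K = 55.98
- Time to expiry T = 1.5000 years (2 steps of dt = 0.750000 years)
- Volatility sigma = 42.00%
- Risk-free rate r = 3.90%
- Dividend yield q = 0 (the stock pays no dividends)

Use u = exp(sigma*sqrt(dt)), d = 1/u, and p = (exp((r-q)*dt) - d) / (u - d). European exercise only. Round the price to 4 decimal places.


dt = T/N = 0.750000
u = exp(sigma*sqrt(dt)) = 1.438687; d = 1/u = 0.695078
p = (exp((r-q)*dt) - d) / (u - d) = 0.449973
Discount per step: exp(-r*dt) = 0.971174
Stock lattice S(k, i) with i counting down-moves:
  k=0: S(0,0) = 50.7500
  k=1: S(1,0) = 73.0133; S(1,1) = 35.2752
  k=2: S(2,0) = 105.0433; S(2,1) = 50.7500; S(2,2) = 24.5190
Terminal payoffs V(N, i) = max(K - S_T, 0):
  V(2,0) = 0.000000; V(2,1) = 5.230000; V(2,2) = 31.460952
Backward induction: V(k, i) = exp(-r*dt) * [p * V(k+1, i) + (1-p) * V(k+1, i+1)].
  V(1,0) = exp(-r*dt) * [p*0.000000 + (1-p)*5.230000] = 2.793718
  V(1,1) = exp(-r*dt) * [p*5.230000 + (1-p)*31.460952] = 19.091073
  V(0,0) = exp(-r*dt) * [p*2.793718 + (1-p)*19.091073] = 11.418773

Answer: Price = V(0,0) = 11.4188


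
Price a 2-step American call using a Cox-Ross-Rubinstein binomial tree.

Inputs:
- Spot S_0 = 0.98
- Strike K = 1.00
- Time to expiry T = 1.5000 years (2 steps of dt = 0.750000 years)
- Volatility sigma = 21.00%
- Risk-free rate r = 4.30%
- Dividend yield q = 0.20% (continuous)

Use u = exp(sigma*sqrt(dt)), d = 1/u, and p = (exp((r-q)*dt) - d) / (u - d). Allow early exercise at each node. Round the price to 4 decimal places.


Answer: Price = V(0,0) = 0.1121

Derivation:
dt = T/N = 0.750000
u = exp(sigma*sqrt(dt)) = 1.199453; d = 1/u = 0.833714
p = (exp((r-q)*dt) - d) / (u - d) = 0.540041
Discount per step: exp(-r*dt) = 0.968264
Stock lattice S(k, i) with i counting down-moves:
  k=0: S(0,0) = 0.9800
  k=1: S(1,0) = 1.1755; S(1,1) = 0.8170
  k=2: S(2,0) = 1.4099; S(2,1) = 0.9800; S(2,2) = 0.6812
Terminal payoffs V(N, i) = max(S_T - K, 0):
  V(2,0) = 0.409913; V(2,1) = 0.000000; V(2,2) = 0.000000
Backward induction: V(k, i) = exp(-r*dt) * [p * V(k+1, i) + (1-p) * V(k+1, i+1)]; then take max(V_cont, immediate exercise) for American.
  V(1,0) = exp(-r*dt) * [p*0.409913 + (1-p)*0.000000] = 0.214344; exercise = 0.175464; V(1,0) = max -> 0.214344
  V(1,1) = exp(-r*dt) * [p*0.000000 + (1-p)*0.000000] = 0.000000; exercise = 0.000000; V(1,1) = max -> 0.000000
  V(0,0) = exp(-r*dt) * [p*0.214344 + (1-p)*0.000000] = 0.112081; exercise = 0.000000; V(0,0) = max -> 0.112081


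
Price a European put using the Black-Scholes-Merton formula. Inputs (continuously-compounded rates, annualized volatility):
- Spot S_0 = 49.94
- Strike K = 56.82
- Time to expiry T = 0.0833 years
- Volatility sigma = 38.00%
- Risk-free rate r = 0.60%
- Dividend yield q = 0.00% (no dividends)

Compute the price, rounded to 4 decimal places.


d1 = (ln(S/K) + (r - q + 0.5*sigma^2) * T) / (sigma * sqrt(T)) = -1.11741480
d2 = d1 - sigma * sqrt(T) = -1.22708941
exp(-rT) = 0.99950032; exp(-qT) = 1.00000000
P = K * exp(-rT) * N(-d2) - S_0 * exp(-qT) * N(-d1)
N(-d1) = 0.86809149; N(-d2) = 0.89010551
P = 56.8200 * 0.99950032 * 0.89010551 - 49.9400 * 1.00000000 * 0.86809149 = 7.1980

Answer: Price = 7.1980


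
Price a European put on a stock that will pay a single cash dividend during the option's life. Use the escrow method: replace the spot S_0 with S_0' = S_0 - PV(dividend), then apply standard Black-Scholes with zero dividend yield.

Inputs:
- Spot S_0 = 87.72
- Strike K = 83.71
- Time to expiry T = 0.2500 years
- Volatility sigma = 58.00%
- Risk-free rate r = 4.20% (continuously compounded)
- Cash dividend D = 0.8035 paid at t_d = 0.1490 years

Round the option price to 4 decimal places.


PV(D) = D * exp(-r * t_d) = 0.8035 * 0.99376154 = 0.79848740
S_0' = S_0 - PV(D) = 87.7200 - 0.79848740 = 86.92151260
d1 = (ln(S_0'/K) + (r + sigma^2/2)*T) / (sigma*sqrt(T)) = 0.31102453
d2 = d1 - sigma*sqrt(T) = 0.02102453
exp(-rT) = 0.98955493
N(-d1) = 0.37789099; N(-d2) = 0.49161305
P = K * exp(-rT) * N(-d2) - S_0' * N(-d1) = 83.7100 * 0.98955493 * 0.49161305 - 86.92151260 * 0.37789099 = 7.8762

Answer: Price = 7.8762


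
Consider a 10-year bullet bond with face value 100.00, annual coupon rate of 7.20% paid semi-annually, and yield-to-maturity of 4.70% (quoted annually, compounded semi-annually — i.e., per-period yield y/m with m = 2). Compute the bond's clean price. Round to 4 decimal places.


Coupon per period c = face * coupon_rate / m = 3.600000
Periods per year m = 2; per-period yield y/m = 0.023500
Number of cashflows N = 20
Cashflows (t years, CF_t, discount factor 1/(1+y/m)^(m*t), PV):
  t = 0.5000: CF_t = 3.600000, DF = 0.977040, PV = 3.517342
  t = 1.0000: CF_t = 3.600000, DF = 0.954606, PV = 3.436583
  t = 1.5000: CF_t = 3.600000, DF = 0.932688, PV = 3.357677
  t = 2.0000: CF_t = 3.600000, DF = 0.911273, PV = 3.280584
  t = 2.5000: CF_t = 3.600000, DF = 0.890350, PV = 3.205260
  t = 3.0000: CF_t = 3.600000, DF = 0.869907, PV = 3.131666
  t = 3.5000: CF_t = 3.600000, DF = 0.849934, PV = 3.059761
  t = 4.0000: CF_t = 3.600000, DF = 0.830419, PV = 2.989508
  t = 4.5000: CF_t = 3.600000, DF = 0.811352, PV = 2.920868
  t = 5.0000: CF_t = 3.600000, DF = 0.792723, PV = 2.853803
  t = 5.5000: CF_t = 3.600000, DF = 0.774522, PV = 2.788279
  t = 6.0000: CF_t = 3.600000, DF = 0.756739, PV = 2.724259
  t = 6.5000: CF_t = 3.600000, DF = 0.739363, PV = 2.661708
  t = 7.0000: CF_t = 3.600000, DF = 0.722387, PV = 2.600595
  t = 7.5000: CF_t = 3.600000, DF = 0.705801, PV = 2.540884
  t = 8.0000: CF_t = 3.600000, DF = 0.689596, PV = 2.482544
  t = 8.5000: CF_t = 3.600000, DF = 0.673762, PV = 2.425544
  t = 9.0000: CF_t = 3.600000, DF = 0.658292, PV = 2.369852
  t = 9.5000: CF_t = 3.600000, DF = 0.643178, PV = 2.315439
  t = 10.0000: CF_t = 103.600000, DF = 0.628410, PV = 65.103272
Price P = sum_t PV_t = 119.765428

Answer: Price = 119.7654


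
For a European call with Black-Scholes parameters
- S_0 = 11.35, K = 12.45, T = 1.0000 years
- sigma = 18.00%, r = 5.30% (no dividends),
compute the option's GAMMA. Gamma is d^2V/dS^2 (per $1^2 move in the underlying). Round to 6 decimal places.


d1 = -0.1294604388; d2 = -0.3094604388
phi(d1) = 0.3956131118; exp(-qT) = 1.0000000000; exp(-rT) = 0.9483800125
Gamma = exp(-qT) * phi(d1) / (S * sigma * sqrt(T)) = 1.0000000000 * 0.3956131118 / (11.3500 * 0.1800 * 1.0000000000) = 0.193643

Answer: Gamma = 0.193643


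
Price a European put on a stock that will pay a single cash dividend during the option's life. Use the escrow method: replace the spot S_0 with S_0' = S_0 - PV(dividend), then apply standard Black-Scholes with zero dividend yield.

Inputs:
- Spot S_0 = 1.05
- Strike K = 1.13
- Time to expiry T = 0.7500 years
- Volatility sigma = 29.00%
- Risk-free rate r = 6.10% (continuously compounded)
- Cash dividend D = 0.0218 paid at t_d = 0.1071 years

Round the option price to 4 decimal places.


Answer: Price = 0.1328

Derivation:
PV(D) = D * exp(-r * t_d) = 0.0218 * 0.99348819 = 0.02165804
S_0' = S_0 - PV(D) = 1.0500 - 0.02165804 = 1.02834196
d1 = (ln(S_0'/K) + (r + sigma^2/2)*T) / (sigma*sqrt(T)) = -0.06761917
d2 = d1 - sigma*sqrt(T) = -0.31876654
exp(-rT) = 0.95528075
N(-d1) = 0.52695560; N(-d2) = 0.62504822
P = K * exp(-rT) * N(-d2) - S_0' * N(-d1) = 1.1300 * 0.95528075 * 0.62504822 - 1.02834196 * 0.52695560 = 0.1328


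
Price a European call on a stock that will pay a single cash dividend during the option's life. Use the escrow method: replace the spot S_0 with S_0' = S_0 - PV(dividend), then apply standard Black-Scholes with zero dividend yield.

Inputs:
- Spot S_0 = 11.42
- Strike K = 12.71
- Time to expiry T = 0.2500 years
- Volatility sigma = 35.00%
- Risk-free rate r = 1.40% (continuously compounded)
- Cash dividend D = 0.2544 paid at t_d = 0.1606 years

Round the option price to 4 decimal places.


PV(D) = D * exp(-r * t_d) = 0.2544 * 0.99775413 = 0.25382865
S_0' = S_0 - PV(D) = 11.4200 - 0.25382865 = 11.16617135
d1 = (ln(S_0'/K) + (r + sigma^2/2)*T) / (sigma*sqrt(T)) = -0.63250167
d2 = d1 - sigma*sqrt(T) = -0.80750167
exp(-rT) = 0.99650612
N(d1) = 0.26352956; N(d2) = 0.20968876
C = S_0' * N(d1) - K * exp(-rT) * N(d2) = 11.16617135 * 0.26352956 - 12.7100 * 0.99650612 * 0.20968876 = 0.2868

Answer: Price = 0.2868


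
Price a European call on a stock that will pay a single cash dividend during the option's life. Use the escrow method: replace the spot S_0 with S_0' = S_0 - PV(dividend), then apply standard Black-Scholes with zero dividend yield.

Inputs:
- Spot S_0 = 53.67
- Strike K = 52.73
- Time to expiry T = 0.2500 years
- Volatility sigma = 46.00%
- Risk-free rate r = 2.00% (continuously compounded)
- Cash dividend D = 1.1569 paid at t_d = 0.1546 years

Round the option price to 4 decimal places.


Answer: Price = 4.8308

Derivation:
PV(D) = D * exp(-r * t_d) = 1.1569 * 0.99691278 = 1.15332839
S_0' = S_0 - PV(D) = 53.6700 - 1.15332839 = 52.51667161
d1 = (ln(S_0'/K) + (r + sigma^2/2)*T) / (sigma*sqrt(T)) = 0.11911357
d2 = d1 - sigma*sqrt(T) = -0.11088643
exp(-rT) = 0.99501248
N(d1) = 0.54740731; N(d2) = 0.45585320
C = S_0' * N(d1) - K * exp(-rT) * N(d2) = 52.51667161 * 0.54740731 - 52.7300 * 0.99501248 * 0.45585320 = 4.8308


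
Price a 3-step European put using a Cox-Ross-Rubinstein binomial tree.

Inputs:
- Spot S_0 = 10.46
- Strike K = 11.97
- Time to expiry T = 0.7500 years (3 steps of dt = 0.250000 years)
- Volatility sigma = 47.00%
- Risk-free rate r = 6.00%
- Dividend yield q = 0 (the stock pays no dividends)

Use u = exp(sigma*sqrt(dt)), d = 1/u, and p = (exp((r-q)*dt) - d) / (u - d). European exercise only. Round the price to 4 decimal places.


dt = T/N = 0.250000
u = exp(sigma*sqrt(dt)) = 1.264909; d = 1/u = 0.790571
p = (exp((r-q)*dt) - d) / (u - d) = 0.473380
Discount per step: exp(-r*dt) = 0.985112
Stock lattice S(k, i) with i counting down-moves:
  k=0: S(0,0) = 10.4600
  k=1: S(1,0) = 13.2309; S(1,1) = 8.2694
  k=2: S(2,0) = 16.7359; S(2,1) = 10.4600; S(2,2) = 6.5375
  k=3: S(3,0) = 21.1694; S(3,1) = 13.2309; S(3,2) = 8.2694; S(3,3) = 5.1684
Terminal payoffs V(N, i) = max(K - S_T, 0):
  V(3,0) = 0.000000; V(3,1) = 0.000000; V(3,2) = 3.700629; V(3,3) = 6.801624
Backward induction: V(k, i) = exp(-r*dt) * [p * V(k+1, i) + (1-p) * V(k+1, i+1)].
  V(2,0) = exp(-r*dt) * [p*0.000000 + (1-p)*0.000000] = 0.000000
  V(2,1) = exp(-r*dt) * [p*0.000000 + (1-p)*3.700629] = 1.919810
  V(2,2) = exp(-r*dt) * [p*3.700629 + (1-p)*6.801624] = 5.254266
  V(1,0) = exp(-r*dt) * [p*0.000000 + (1-p)*1.919810] = 0.995958
  V(1,1) = exp(-r*dt) * [p*1.919810 + (1-p)*5.254266] = 3.621075
  V(0,0) = exp(-r*dt) * [p*0.995958 + (1-p)*3.621075] = 2.342987

Answer: Price = V(0,0) = 2.3430


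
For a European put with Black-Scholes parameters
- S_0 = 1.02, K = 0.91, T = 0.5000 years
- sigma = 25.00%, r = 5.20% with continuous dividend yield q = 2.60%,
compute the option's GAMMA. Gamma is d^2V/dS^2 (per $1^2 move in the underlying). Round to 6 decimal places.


Answer: Gamma = 1.576393

Derivation:
d1 = 0.8074497972; d2 = 0.6306731019
phi(d1) = 0.2879621818; exp(-qT) = 0.9870841350; exp(-rT) = 0.9743350896
Gamma = exp(-qT) * phi(d1) / (S * sigma * sqrt(T)) = 0.9870841350 * 0.2879621818 / (1.0200 * 0.2500 * 0.7071067812) = 1.576393


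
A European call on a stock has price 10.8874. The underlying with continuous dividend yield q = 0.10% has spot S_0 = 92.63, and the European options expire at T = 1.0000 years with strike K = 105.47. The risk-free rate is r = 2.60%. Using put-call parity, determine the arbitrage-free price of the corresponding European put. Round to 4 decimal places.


Put-call parity: C - P = S_0 * exp(-qT) - K * exp(-rT).
S_0 * exp(-qT) = 92.6300 * 0.99900050 = 92.53741630
K * exp(-rT) = 105.4700 * 0.97433509 = 102.76312190
P = C - S*exp(-qT) + K*exp(-rT)
P = 10.8874 - 92.53741630 + 102.76312190 = 21.1131

Answer: Put price = 21.1131


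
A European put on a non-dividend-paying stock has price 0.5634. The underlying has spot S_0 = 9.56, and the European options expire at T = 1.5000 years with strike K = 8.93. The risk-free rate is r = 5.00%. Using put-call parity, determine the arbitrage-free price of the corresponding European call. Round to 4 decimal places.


Answer: Call price = 1.8387

Derivation:
Put-call parity: C - P = S_0 * exp(-qT) - K * exp(-rT).
S_0 * exp(-qT) = 9.5600 * 1.00000000 = 9.56000000
K * exp(-rT) = 8.9300 * 0.92774349 = 8.28474933
C = P + S*exp(-qT) - K*exp(-rT)
C = 0.5634 + 9.56000000 - 8.28474933 = 1.8387


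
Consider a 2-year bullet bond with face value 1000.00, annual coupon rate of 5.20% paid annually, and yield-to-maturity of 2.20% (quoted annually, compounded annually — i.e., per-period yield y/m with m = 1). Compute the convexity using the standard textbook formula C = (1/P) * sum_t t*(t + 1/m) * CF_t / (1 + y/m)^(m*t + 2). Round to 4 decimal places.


Answer: Convexity = 5.5603

Derivation:
Coupon per period c = face * coupon_rate / m = 52.000000
Periods per year m = 1; per-period yield y/m = 0.022000
Number of cashflows N = 2
Cashflows (t years, CF_t, discount factor 1/(1+y/m)^(m*t), PV):
  t = 1.0000: CF_t = 52.000000, DF = 0.978474, PV = 50.880626
  t = 2.0000: CF_t = 1052.000000, DF = 0.957411, PV = 1007.195898
Price P = sum_t PV_t = 1058.076524
Convexity numerator sum_t t*(t + 1/m) * CF_t / (1+y/m)^(m*t + 2):
  t = 1.0000: term = 97.427297
  t = 2.0000: term = 5785.799865
Convexity = (1/P) * sum = 5883.227162 / 1058.076524 = 5.560304


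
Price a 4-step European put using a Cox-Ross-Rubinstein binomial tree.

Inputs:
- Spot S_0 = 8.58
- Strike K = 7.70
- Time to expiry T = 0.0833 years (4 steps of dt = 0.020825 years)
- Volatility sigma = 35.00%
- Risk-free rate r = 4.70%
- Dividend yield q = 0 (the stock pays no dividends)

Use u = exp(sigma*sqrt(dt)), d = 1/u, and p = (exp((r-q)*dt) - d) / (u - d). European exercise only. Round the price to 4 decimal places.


Answer: Price = V(0,0) = 0.0439

Derivation:
dt = T/N = 0.020825
u = exp(sigma*sqrt(dt)) = 1.051805; d = 1/u = 0.950746
p = (exp((r-q)*dt) - d) / (u - d) = 0.497066
Discount per step: exp(-r*dt) = 0.999022
Stock lattice S(k, i) with i counting down-moves:
  k=0: S(0,0) = 8.5800
  k=1: S(1,0) = 9.0245; S(1,1) = 8.1574
  k=2: S(2,0) = 9.4920; S(2,1) = 8.5800; S(2,2) = 7.7556
  k=3: S(3,0) = 9.9837; S(3,1) = 9.0245; S(3,2) = 8.1574; S(3,3) = 7.3736
  k=4: S(4,0) = 10.5010; S(4,1) = 9.4920; S(4,2) = 8.5800; S(4,3) = 7.7556; S(4,4) = 7.0104
Terminal payoffs V(N, i) = max(K - S_T, 0):
  V(4,0) = 0.000000; V(4,1) = 0.000000; V(4,2) = 0.000000; V(4,3) = 0.000000; V(4,4) = 0.689551
Backward induction: V(k, i) = exp(-r*dt) * [p * V(k+1, i) + (1-p) * V(k+1, i+1)].
  V(3,0) = exp(-r*dt) * [p*0.000000 + (1-p)*0.000000] = 0.000000
  V(3,1) = exp(-r*dt) * [p*0.000000 + (1-p)*0.000000] = 0.000000
  V(3,2) = exp(-r*dt) * [p*0.000000 + (1-p)*0.000000] = 0.000000
  V(3,3) = exp(-r*dt) * [p*0.000000 + (1-p)*0.689551] = 0.346460
  V(2,0) = exp(-r*dt) * [p*0.000000 + (1-p)*0.000000] = 0.000000
  V(2,1) = exp(-r*dt) * [p*0.000000 + (1-p)*0.000000] = 0.000000
  V(2,2) = exp(-r*dt) * [p*0.000000 + (1-p)*0.346460] = 0.174076
  V(1,0) = exp(-r*dt) * [p*0.000000 + (1-p)*0.000000] = 0.000000
  V(1,1) = exp(-r*dt) * [p*0.000000 + (1-p)*0.174076] = 0.087463
  V(0,0) = exp(-r*dt) * [p*0.000000 + (1-p)*0.087463] = 0.043945


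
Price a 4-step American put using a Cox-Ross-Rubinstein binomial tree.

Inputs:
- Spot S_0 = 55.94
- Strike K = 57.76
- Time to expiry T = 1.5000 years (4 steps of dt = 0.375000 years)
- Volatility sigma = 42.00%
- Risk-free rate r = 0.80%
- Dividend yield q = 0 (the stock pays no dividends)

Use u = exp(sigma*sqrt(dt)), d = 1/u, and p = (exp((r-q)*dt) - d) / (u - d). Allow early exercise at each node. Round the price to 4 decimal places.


Answer: Price = V(0,0) = 11.8163

Derivation:
dt = T/N = 0.375000
u = exp(sigma*sqrt(dt)) = 1.293299; d = 1/u = 0.773216
p = (exp((r-q)*dt) - d) / (u - d) = 0.441830
Discount per step: exp(-r*dt) = 0.997004
Stock lattice S(k, i) with i counting down-moves:
  k=0: S(0,0) = 55.9400
  k=1: S(1,0) = 72.3472; S(1,1) = 43.2537
  k=2: S(2,0) = 93.5665; S(2,1) = 55.9400; S(2,2) = 33.4445
  k=3: S(3,0) = 121.0095; S(3,1) = 72.3472; S(3,2) = 43.2537; S(3,3) = 25.8598
  k=4: S(4,0) = 156.5015; S(4,1) = 93.5665; S(4,2) = 55.9400; S(4,3) = 33.4445; S(4,4) = 19.9952
Terminal payoffs V(N, i) = max(K - S_T, 0):
  V(4,0) = 0.000000; V(4,1) = 0.000000; V(4,2) = 1.820000; V(4,3) = 24.315517; V(4,4) = 37.764765
Backward induction: V(k, i) = exp(-r*dt) * [p * V(k+1, i) + (1-p) * V(k+1, i+1)]; then take max(V_cont, immediate exercise) for American.
  V(3,0) = exp(-r*dt) * [p*0.000000 + (1-p)*0.000000] = 0.000000; exercise = 0.000000; V(3,0) = max -> 0.000000
  V(3,1) = exp(-r*dt) * [p*0.000000 + (1-p)*1.820000] = 1.012826; exercise = 0.000000; V(3,1) = max -> 1.012826
  V(3,2) = exp(-r*dt) * [p*1.820000 + (1-p)*24.315517] = 14.333259; exercise = 14.506279; V(3,2) = max -> 14.506279
  V(3,3) = exp(-r*dt) * [p*24.315517 + (1-p)*37.764765] = 31.727160; exercise = 31.900180; V(3,3) = max -> 31.900180
  V(2,0) = exp(-r*dt) * [p*0.000000 + (1-p)*1.012826] = 0.563636; exercise = 0.000000; V(2,0) = max -> 0.563636
  V(2,1) = exp(-r*dt) * [p*1.012826 + (1-p)*14.506279] = 8.518872; exercise = 1.820000; V(2,1) = max -> 8.518872
  V(2,2) = exp(-r*dt) * [p*14.506279 + (1-p)*31.900180] = 24.142497; exercise = 24.315517; V(2,2) = max -> 24.315517
  V(1,0) = exp(-r*dt) * [p*0.563636 + (1-p)*8.518872] = 4.989021; exercise = 0.000000; V(1,0) = max -> 4.989021
  V(1,1) = exp(-r*dt) * [p*8.518872 + (1-p)*24.315517] = 17.284155; exercise = 14.506279; V(1,1) = max -> 17.284155
  V(0,0) = exp(-r*dt) * [p*4.989021 + (1-p)*17.284155] = 11.816294; exercise = 1.820000; V(0,0) = max -> 11.816294


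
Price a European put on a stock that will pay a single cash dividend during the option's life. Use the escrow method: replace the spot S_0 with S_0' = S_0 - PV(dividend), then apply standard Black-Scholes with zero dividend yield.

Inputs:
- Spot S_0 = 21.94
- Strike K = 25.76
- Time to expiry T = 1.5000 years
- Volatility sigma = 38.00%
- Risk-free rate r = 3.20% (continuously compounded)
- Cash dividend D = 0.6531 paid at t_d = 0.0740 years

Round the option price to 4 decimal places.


Answer: Price = 6.0424

Derivation:
PV(D) = D * exp(-r * t_d) = 0.6531 * 0.99763480 = 0.65155529
S_0' = S_0 - PV(D) = 21.9400 - 0.65155529 = 21.28844471
d1 = (ln(S_0'/K) + (r + sigma^2/2)*T) / (sigma*sqrt(T)) = -0.07382521
d2 = d1 - sigma*sqrt(T) = -0.53922826
exp(-rT) = 0.95313379
N(-d1) = 0.52942527; N(-d2) = 0.70513532
P = K * exp(-rT) * N(-d2) - S_0' * N(-d1) = 25.7600 * 0.95313379 * 0.70513532 - 21.28844471 * 0.52942527 = 6.0424


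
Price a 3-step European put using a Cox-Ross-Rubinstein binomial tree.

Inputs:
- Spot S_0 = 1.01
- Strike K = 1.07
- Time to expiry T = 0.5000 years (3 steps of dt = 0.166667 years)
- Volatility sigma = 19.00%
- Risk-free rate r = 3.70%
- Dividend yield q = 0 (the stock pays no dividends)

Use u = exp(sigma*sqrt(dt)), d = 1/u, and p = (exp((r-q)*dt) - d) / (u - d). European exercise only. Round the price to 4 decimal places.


Answer: Price = V(0,0) = 0.0769

Derivation:
dt = T/N = 0.166667
u = exp(sigma*sqrt(dt)) = 1.080655; d = 1/u = 0.925365
p = (exp((r-q)*dt) - d) / (u - d) = 0.520451
Discount per step: exp(-r*dt) = 0.993852
Stock lattice S(k, i) with i counting down-moves:
  k=0: S(0,0) = 1.0100
  k=1: S(1,0) = 1.0915; S(1,1) = 0.9346
  k=2: S(2,0) = 1.1795; S(2,1) = 1.0100; S(2,2) = 0.8649
  k=3: S(3,0) = 1.2746; S(3,1) = 1.0915; S(3,2) = 0.9346; S(3,3) = 0.8003
Terminal payoffs V(N, i) = max(K - S_T, 0):
  V(3,0) = 0.000000; V(3,1) = 0.000000; V(3,2) = 0.135381; V(3,3) = 0.269686
Backward induction: V(k, i) = exp(-r*dt) * [p * V(k+1, i) + (1-p) * V(k+1, i+1)].
  V(2,0) = exp(-r*dt) * [p*0.000000 + (1-p)*0.000000] = 0.000000
  V(2,1) = exp(-r*dt) * [p*0.000000 + (1-p)*0.135381] = 0.064523
  V(2,2) = exp(-r*dt) * [p*0.135381 + (1-p)*0.269686] = 0.198559
  V(1,0) = exp(-r*dt) * [p*0.000000 + (1-p)*0.064523] = 0.030752
  V(1,1) = exp(-r*dt) * [p*0.064523 + (1-p)*0.198559] = 0.128008
  V(0,0) = exp(-r*dt) * [p*0.030752 + (1-p)*0.128008] = 0.076915


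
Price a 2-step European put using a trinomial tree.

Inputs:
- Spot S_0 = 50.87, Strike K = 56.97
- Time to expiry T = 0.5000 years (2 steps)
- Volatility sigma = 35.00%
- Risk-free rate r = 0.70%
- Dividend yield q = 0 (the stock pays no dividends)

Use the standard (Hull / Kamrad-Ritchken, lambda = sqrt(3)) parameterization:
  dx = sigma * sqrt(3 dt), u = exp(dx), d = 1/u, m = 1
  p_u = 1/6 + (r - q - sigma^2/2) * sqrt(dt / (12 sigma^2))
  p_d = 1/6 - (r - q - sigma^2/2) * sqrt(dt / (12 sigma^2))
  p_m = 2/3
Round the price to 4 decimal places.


Answer: Price = V(0,0) = 8.9471

Derivation:
dt = T/N = 0.250000; dx = sigma*sqrt(3*dt) = 0.303109
u = exp(dx) = 1.354062; d = 1/u = 0.738519
p_u = 0.144294, p_m = 0.666667, p_d = 0.189039
Discount per step: exp(-r*dt) = 0.998252
Stock lattice S(k, j) with j the centered position index:
  k=0: S(0,+0) = 50.8700
  k=1: S(1,-1) = 37.5684; S(1,+0) = 50.8700; S(1,+1) = 68.8811
  k=2: S(2,-2) = 27.7450; S(2,-1) = 37.5684; S(2,+0) = 50.8700; S(2,+1) = 68.8811; S(2,+2) = 93.2693
Terminal payoffs V(N, j) = max(K - S_T, 0):
  V(2,-2) = 29.225002; V(2,-1) = 19.401555; V(2,+0) = 6.100000; V(2,+1) = 0.000000; V(2,+2) = 0.000000
Backward induction: V(k, j) = exp(-r*dt) * [p_u * V(k+1, j+1) + p_m * V(k+1, j) + p_d * V(k+1, j-1)]
  V(1,-1) = exp(-r*dt) * [p_u*6.100000 + p_m*19.401555 + p_d*29.225002] = 19.305416
  V(1,+0) = exp(-r*dt) * [p_u*0.000000 + p_m*6.100000 + p_d*19.401555] = 7.720794
  V(1,+1) = exp(-r*dt) * [p_u*0.000000 + p_m*0.000000 + p_d*6.100000] = 1.151122
  V(0,+0) = exp(-r*dt) * [p_u*1.151122 + p_m*7.720794 + p_d*19.305416] = 8.947101


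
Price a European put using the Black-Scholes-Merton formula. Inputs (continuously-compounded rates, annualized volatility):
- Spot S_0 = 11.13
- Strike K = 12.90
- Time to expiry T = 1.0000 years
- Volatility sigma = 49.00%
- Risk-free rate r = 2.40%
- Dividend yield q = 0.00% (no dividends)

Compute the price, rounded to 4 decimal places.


d1 = (ln(S/K) + (r - q + 0.5*sigma^2) * T) / (sigma * sqrt(T)) = -0.00721050
d2 = d1 - sigma * sqrt(T) = -0.49721050
exp(-rT) = 0.97628571; exp(-qT) = 1.00000000
P = K * exp(-rT) * N(-d2) - S_0 * exp(-qT) * N(-d1)
N(-d1) = 0.50287655; N(-d2) = 0.69047969
P = 12.9000 * 0.97628571 * 0.69047969 - 11.1300 * 1.00000000 * 0.50287655 = 3.0989

Answer: Price = 3.0989


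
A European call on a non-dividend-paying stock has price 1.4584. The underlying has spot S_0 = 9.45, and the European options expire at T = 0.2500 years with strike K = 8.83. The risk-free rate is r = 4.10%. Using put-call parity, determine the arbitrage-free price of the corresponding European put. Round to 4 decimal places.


Put-call parity: C - P = S_0 * exp(-qT) - K * exp(-rT).
S_0 * exp(-qT) = 9.4500 * 1.00000000 = 9.45000000
K * exp(-rT) = 8.8300 * 0.98980235 = 8.73995477
P = C - S*exp(-qT) + K*exp(-rT)
P = 1.4584 - 9.45000000 + 8.73995477 = 0.7484

Answer: Put price = 0.7484


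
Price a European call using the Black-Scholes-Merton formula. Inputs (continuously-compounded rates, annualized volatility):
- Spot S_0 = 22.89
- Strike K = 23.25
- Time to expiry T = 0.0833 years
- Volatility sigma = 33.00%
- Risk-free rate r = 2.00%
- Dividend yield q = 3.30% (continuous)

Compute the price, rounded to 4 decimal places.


Answer: Price = 0.6956

Derivation:
d1 = (ln(S/K) + (r - q + 0.5*sigma^2) * T) / (sigma * sqrt(T)) = -0.12759067
d2 = d1 - sigma * sqrt(T) = -0.22283441
exp(-rT) = 0.99833539; exp(-qT) = 0.99725487
C = S_0 * exp(-qT) * N(d1) - K * exp(-rT) * N(d2)
N(d1) = 0.44923646; N(d2) = 0.41183219
C = 22.8900 * 0.99725487 * 0.44923646 - 23.2500 * 0.99833539 * 0.41183219 = 0.6956


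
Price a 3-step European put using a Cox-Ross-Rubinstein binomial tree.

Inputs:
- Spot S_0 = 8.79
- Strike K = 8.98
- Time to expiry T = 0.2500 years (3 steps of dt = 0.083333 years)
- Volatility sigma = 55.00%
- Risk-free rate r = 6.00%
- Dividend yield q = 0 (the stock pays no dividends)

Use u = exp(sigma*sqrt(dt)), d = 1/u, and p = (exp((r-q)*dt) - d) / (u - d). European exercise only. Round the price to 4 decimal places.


dt = T/N = 0.083333
u = exp(sigma*sqrt(dt)) = 1.172070; d = 1/u = 0.853191
p = (exp((r-q)*dt) - d) / (u - d) = 0.476110
Discount per step: exp(-r*dt) = 0.995012
Stock lattice S(k, i) with i counting down-moves:
  k=0: S(0,0) = 8.7900
  k=1: S(1,0) = 10.3025; S(1,1) = 7.4996
  k=2: S(2,0) = 12.0752; S(2,1) = 8.7900; S(2,2) = 6.3986
  k=3: S(3,0) = 14.1530; S(3,1) = 10.3025; S(3,2) = 7.4996; S(3,3) = 5.4592
Terminal payoffs V(N, i) = max(K - S_T, 0):
  V(3,0) = 0.000000; V(3,1) = 0.000000; V(3,2) = 1.480447; V(3,3) = 3.520808
Backward induction: V(k, i) = exp(-r*dt) * [p * V(k+1, i) + (1-p) * V(k+1, i+1)].
  V(2,0) = exp(-r*dt) * [p*0.000000 + (1-p)*0.000000] = 0.000000
  V(2,1) = exp(-r*dt) * [p*0.000000 + (1-p)*1.480447] = 0.771724
  V(2,2) = exp(-r*dt) * [p*1.480447 + (1-p)*3.520808] = 2.536658
  V(1,0) = exp(-r*dt) * [p*0.000000 + (1-p)*0.771724] = 0.402282
  V(1,1) = exp(-r*dt) * [p*0.771724 + (1-p)*2.536658] = 1.687895
  V(0,0) = exp(-r*dt) * [p*0.402282 + (1-p)*1.687895] = 1.070437

Answer: Price = V(0,0) = 1.0704


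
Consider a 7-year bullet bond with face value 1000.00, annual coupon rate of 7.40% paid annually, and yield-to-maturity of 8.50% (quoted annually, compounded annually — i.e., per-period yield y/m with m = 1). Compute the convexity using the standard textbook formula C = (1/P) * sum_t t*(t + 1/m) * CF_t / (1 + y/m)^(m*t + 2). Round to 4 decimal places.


Answer: Convexity = 35.6770

Derivation:
Coupon per period c = face * coupon_rate / m = 74.000000
Periods per year m = 1; per-period yield y/m = 0.085000
Number of cashflows N = 7
Cashflows (t years, CF_t, discount factor 1/(1+y/m)^(m*t), PV):
  t = 1.0000: CF_t = 74.000000, DF = 0.921659, PV = 68.202765
  t = 2.0000: CF_t = 74.000000, DF = 0.849455, PV = 62.859691
  t = 3.0000: CF_t = 74.000000, DF = 0.782908, PV = 57.935199
  t = 4.0000: CF_t = 74.000000, DF = 0.721574, PV = 53.396497
  t = 5.0000: CF_t = 74.000000, DF = 0.665045, PV = 49.213361
  t = 6.0000: CF_t = 74.000000, DF = 0.612945, PV = 45.357937
  t = 7.0000: CF_t = 1074.000000, DF = 0.564926, PV = 606.730901
Price P = sum_t PV_t = 943.696351
Convexity numerator sum_t t*(t + 1/m) * CF_t / (1+y/m)^(m*t + 2):
  t = 1.0000: term = 115.870399
  t = 2.0000: term = 320.378982
  t = 3.0000: term = 590.560336
  t = 4.0000: term = 907.158734
  t = 5.0000: term = 1254.136499
  t = 6.0000: term = 1618.240644
  t = 7.0000: term = 28861.883192
Convexity = (1/P) * sum = 33668.228785 / 943.696351 = 35.676973


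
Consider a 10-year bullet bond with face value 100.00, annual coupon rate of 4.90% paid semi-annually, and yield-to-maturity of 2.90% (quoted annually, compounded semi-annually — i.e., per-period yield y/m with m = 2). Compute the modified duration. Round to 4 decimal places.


Answer: Modified duration = 8.0842

Derivation:
Coupon per period c = face * coupon_rate / m = 2.450000
Periods per year m = 2; per-period yield y/m = 0.014500
Number of cashflows N = 20
Cashflows (t years, CF_t, discount factor 1/(1+y/m)^(m*t), PV):
  t = 0.5000: CF_t = 2.450000, DF = 0.985707, PV = 2.414983
  t = 1.0000: CF_t = 2.450000, DF = 0.971619, PV = 2.380466
  t = 1.5000: CF_t = 2.450000, DF = 0.957732, PV = 2.346443
  t = 2.0000: CF_t = 2.450000, DF = 0.944043, PV = 2.312905
  t = 2.5000: CF_t = 2.450000, DF = 0.930550, PV = 2.279848
  t = 3.0000: CF_t = 2.450000, DF = 0.917250, PV = 2.247262
  t = 3.5000: CF_t = 2.450000, DF = 0.904140, PV = 2.215143
  t = 4.0000: CF_t = 2.450000, DF = 0.891217, PV = 2.183482
  t = 4.5000: CF_t = 2.450000, DF = 0.878479, PV = 2.152274
  t = 5.0000: CF_t = 2.450000, DF = 0.865923, PV = 2.121512
  t = 5.5000: CF_t = 2.450000, DF = 0.853547, PV = 2.091190
  t = 6.0000: CF_t = 2.450000, DF = 0.841347, PV = 2.061301
  t = 6.5000: CF_t = 2.450000, DF = 0.829322, PV = 2.031840
  t = 7.0000: CF_t = 2.450000, DF = 0.817469, PV = 2.002799
  t = 7.5000: CF_t = 2.450000, DF = 0.805785, PV = 1.974173
  t = 8.0000: CF_t = 2.450000, DF = 0.794268, PV = 1.945957
  t = 8.5000: CF_t = 2.450000, DF = 0.782916, PV = 1.918144
  t = 9.0000: CF_t = 2.450000, DF = 0.771726, PV = 1.890728
  t = 9.5000: CF_t = 2.450000, DF = 0.760696, PV = 1.863705
  t = 10.0000: CF_t = 102.450000, DF = 0.749823, PV = 76.819404
Price P = sum_t PV_t = 117.253561
First compute Macaulay numerator sum_t t * PV_t:
  t * PV_t at t = 0.5000: 1.207491
  t * PV_t at t = 1.0000: 2.380466
  t * PV_t at t = 1.5000: 3.519664
  t * PV_t at t = 2.0000: 4.625811
  t * PV_t at t = 2.5000: 5.699619
  t * PV_t at t = 3.0000: 6.741787
  t * PV_t at t = 3.5000: 7.753000
  t * PV_t at t = 4.0000: 8.733929
  t * PV_t at t = 4.5000: 9.685234
  t * PV_t at t = 5.0000: 10.607562
  t * PV_t at t = 5.5000: 11.501546
  t * PV_t at t = 6.0000: 12.367808
  t * PV_t at t = 6.5000: 13.206957
  t * PV_t at t = 7.0000: 14.019593
  t * PV_t at t = 7.5000: 14.806301
  t * PV_t at t = 8.0000: 15.567657
  t * PV_t at t = 8.5000: 16.304224
  t * PV_t at t = 9.0000: 17.016556
  t * PV_t at t = 9.5000: 17.705195
  t * PV_t at t = 10.0000: 768.194043
Macaulay duration D = 961.644444 / 117.253561 = 8.201409
Modified duration = D / (1 + y/m) = 8.201409 / (1 + 0.014500) = 8.084189
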